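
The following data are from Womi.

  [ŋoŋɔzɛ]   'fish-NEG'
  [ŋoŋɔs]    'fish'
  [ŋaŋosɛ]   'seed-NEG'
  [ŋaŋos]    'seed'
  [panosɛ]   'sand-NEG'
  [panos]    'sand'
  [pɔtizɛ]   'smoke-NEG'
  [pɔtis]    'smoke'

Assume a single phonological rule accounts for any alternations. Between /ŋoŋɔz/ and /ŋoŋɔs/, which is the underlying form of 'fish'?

/ŋoŋɔz/

In [ŋoŋɔzɛ] and [ŋoŋɔs] the final segment of 'fish' alternates: [z] ~ [s].
Compare 'seed', with invariant [s] in [ŋaŋosɛ] and [ŋaŋos]: an analysis with underlying /s/ and a rule producing [z] before the NEG suffix would wrongly predict alternation here too.
The underlying segment must be /z/; voiced obstruents become voiceless word-finally, yielding [s] there.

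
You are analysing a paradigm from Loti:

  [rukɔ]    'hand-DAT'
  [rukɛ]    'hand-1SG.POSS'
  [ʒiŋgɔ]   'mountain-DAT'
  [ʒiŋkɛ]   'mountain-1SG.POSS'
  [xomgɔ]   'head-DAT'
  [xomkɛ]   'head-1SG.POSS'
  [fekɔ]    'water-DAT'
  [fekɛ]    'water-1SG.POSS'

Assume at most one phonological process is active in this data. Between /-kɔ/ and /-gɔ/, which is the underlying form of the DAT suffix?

The DAT suffix surfaces as [-gɔ] and [-kɔ], depending on the final segment of the stem.
By contrast the 1SG.POSS suffix keeps its initial [k] throughout — that segment must be underlying.
The DAT suffix is therefore /-gɔ/ underlyingly, with post-vocalic devoicing: voiced stops become voiceless after a vowel.

/-gɔ/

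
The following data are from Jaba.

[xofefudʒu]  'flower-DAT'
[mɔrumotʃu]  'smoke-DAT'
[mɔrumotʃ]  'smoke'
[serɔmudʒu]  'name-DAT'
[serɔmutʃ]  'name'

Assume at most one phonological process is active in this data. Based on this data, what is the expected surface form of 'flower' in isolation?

[xofefutʃ]

In [serɔmudʒu] and [serɔmutʃ] the final segment of 'name' alternates: [dʒ] ~ [tʃ].
But 'smoke' keeps [tʃ] in both environments ([mɔrumotʃu], [mɔrumotʃ]), so there is no rule changing /tʃ/ to [dʒ] before the DAT suffix.
Therefore /dʒ/ is basic and [tʃ] is derived by word-final obstruent devoicing (voiced obstruents become voiceless word-finally).
From [xofefudʒu] the stem 'flower' is /xofefudʒ/; word-finally this yields [xofefutʃ].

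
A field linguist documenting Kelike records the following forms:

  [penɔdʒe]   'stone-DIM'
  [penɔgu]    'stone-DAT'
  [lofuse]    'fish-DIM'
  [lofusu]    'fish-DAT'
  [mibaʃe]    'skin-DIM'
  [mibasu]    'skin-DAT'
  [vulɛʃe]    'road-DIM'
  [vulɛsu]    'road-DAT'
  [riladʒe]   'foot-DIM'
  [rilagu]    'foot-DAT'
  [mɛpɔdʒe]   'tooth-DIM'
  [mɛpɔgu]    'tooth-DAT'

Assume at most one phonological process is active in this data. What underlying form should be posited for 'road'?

/vulɛʃ/

'road' shows [ʃ] ~ [s] at the end of the stem ([vulɛʃe] vs [vulɛsu]).
If /s/ were underlying and a rule turned it into [ʃ] before the DIM suffix, 'fish' would also alternate; but it has [s] in both [lofuse] and [lofusu].
The alternation reflects depalatalization: palato-alveolar /dʒ/ and /ʃ/ become [g] and [s] when no front vowel follows. /ʃ/ is underlying.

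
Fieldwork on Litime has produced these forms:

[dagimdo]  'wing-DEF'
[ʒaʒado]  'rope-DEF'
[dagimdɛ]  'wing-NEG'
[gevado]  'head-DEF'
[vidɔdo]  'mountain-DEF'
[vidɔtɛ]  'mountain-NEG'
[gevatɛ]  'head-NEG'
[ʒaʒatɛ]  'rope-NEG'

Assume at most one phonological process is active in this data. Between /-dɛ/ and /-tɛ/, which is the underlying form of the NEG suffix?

The NEG morpheme has two allomorphs, [-dɛ] and [-tɛ].
By contrast the DEF suffix keeps its initial [d] throughout — that segment must be underlying.
So the underlying form is /-tɛ/, and voiceless stops become voiced after a nasal.

/-tɛ/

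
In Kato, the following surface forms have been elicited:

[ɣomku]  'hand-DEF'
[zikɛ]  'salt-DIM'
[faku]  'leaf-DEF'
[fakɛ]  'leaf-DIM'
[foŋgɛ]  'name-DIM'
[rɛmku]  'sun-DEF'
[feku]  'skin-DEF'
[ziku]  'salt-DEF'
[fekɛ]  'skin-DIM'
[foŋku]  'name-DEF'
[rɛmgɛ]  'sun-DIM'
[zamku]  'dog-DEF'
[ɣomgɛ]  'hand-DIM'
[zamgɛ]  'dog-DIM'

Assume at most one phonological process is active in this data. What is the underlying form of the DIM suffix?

/-gɛ/

The DIM morpheme has two allomorphs, [-gɛ] and [-kɛ].
The DEF suffix, which begins with [k], is invariant after every stem; so [k] is not altered by any rule here.
The DIM suffix is therefore /-gɛ/ underlyingly, with post-vocalic devoicing: voiced stops become voiceless after a vowel.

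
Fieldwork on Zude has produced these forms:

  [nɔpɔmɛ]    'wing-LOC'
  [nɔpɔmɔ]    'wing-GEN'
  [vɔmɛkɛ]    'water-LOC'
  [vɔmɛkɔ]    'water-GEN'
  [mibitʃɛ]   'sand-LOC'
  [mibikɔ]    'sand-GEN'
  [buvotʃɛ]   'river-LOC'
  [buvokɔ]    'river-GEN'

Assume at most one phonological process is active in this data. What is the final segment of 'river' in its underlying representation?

'river' shows [tʃ] ~ [k] at the end of the stem ([buvotʃɛ] vs [buvokɔ]).
Compare 'water', with invariant [k] in [vɔmɛkɛ] and [vɔmɛkɔ]: an analysis with underlying /k/ and a rule producing [tʃ] before the LOC suffix would wrongly predict alternation here too.
The alternation reflects depalatalization: palato-alveolar /tʃ/ becomes [k] when no front vowel follows. /tʃ/ is underlying.

/tʃ/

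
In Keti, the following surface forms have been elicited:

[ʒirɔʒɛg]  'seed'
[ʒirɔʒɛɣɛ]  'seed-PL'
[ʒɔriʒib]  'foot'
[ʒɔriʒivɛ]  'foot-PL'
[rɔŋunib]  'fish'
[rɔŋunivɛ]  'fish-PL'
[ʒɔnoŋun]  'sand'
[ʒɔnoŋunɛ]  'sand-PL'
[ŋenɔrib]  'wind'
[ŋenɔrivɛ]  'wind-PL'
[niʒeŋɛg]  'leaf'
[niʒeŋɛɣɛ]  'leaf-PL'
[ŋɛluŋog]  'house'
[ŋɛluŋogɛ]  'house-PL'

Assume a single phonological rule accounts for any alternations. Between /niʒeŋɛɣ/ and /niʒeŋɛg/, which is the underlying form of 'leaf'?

The root 'leaf' surfaces as [niʒeŋɛg] and [niʒeŋɛɣɛ], with a stem-final [g] ~ [ɣ] alternation.
If /g/ were underlying and a rule turned it into [ɣ] before the PL suffix, 'house' would also alternate; but it has [g] in both [ŋɛluŋog] and [ŋɛluŋogɛ].
Therefore /ɣ/ is basic and [g] is derived by word-final hardening (voiced fricatives become stops word-finally).

/niʒeŋɛɣ/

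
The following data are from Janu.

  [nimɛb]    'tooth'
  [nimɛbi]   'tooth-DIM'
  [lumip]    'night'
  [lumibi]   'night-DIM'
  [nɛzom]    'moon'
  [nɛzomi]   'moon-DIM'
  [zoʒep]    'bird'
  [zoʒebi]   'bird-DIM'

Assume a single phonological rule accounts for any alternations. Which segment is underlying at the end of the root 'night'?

'night' shows [p] ~ [b] at the end of the stem ([lumip] vs [lumibi]).
Compare 'tooth', with invariant [b] in [nimɛb] and [nimɛbi]: an analysis with underlying /b/ and a rule producing [p] in isolation would wrongly predict alternation here too.
Therefore /p/ is basic and [b] is derived by intervocalic voicing (voiceless stops become voiced between vowels).

/p/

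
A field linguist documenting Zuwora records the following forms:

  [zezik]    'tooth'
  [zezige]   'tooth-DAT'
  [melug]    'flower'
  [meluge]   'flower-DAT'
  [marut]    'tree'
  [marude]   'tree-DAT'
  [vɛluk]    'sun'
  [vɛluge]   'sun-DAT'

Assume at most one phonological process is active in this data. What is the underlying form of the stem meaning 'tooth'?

/zezik/

In [zezik] and [zezige] the final segment of 'tooth' alternates: [k] ~ [g].
If /g/ were underlying and a rule turned it into [k] in isolation, 'flower' would also alternate; but it has [g] in both [melug] and [meluge].
Therefore /k/ is basic and [g] is derived by intervocalic voicing (voiceless stops become voiced between vowels).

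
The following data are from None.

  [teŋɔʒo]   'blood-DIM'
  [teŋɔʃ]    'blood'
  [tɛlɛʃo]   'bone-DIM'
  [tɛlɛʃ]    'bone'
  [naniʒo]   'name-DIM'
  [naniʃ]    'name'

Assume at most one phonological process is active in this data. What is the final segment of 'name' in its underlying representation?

/ʒ/

The root 'name' surfaces as [naniʒo] and [naniʃ], with a stem-final [ʒ] ~ [ʃ] alternation.
If /ʃ/ were underlying and a rule turned it into [ʒ] before the DIM suffix, 'bone' would also alternate; but it has [ʃ] in both [tɛlɛʃo] and [tɛlɛʃ].
The alternation reflects word-final obstruent devoicing: voiced obstruents become voiceless word-finally. /ʒ/ is underlying.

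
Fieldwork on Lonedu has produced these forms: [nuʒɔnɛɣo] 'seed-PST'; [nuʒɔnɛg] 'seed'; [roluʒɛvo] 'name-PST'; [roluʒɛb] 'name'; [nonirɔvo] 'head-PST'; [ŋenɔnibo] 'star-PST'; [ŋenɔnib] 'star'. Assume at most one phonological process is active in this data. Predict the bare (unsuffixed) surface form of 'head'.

[nonirɔb]

'name' shows [v] ~ [b] at the end of the stem ([roluʒɛvo] vs [roluʒɛb]).
If /b/ were underlying and a rule turned it into [v] before the PST suffix, 'star' would also alternate; but it has [b] in both [ŋenɔnibo] and [ŋenɔnib].
Therefore /v/ is basic and [b] is derived by word-final hardening (voiced fricatives become stops word-finally).
From [nonirɔvo] the stem 'head' is /nonirɔv/; word-finally this yields [nonirɔb].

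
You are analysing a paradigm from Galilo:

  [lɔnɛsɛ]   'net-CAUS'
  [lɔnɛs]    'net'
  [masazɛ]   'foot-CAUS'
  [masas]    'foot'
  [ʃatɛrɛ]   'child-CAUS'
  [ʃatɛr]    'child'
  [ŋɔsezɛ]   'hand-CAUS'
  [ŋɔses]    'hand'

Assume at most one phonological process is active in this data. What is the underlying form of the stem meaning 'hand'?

'hand' shows [z] ~ [s] at the end of the stem ([ŋɔsezɛ] vs [ŋɔses]).
But 'net' keeps [s] in both environments ([lɔnɛsɛ], [lɔnɛs]), so there is no rule changing /s/ to [z] before the CAUS suffix.
The alternation reflects word-final obstruent devoicing: voiced obstruents become voiceless word-finally. /z/ is underlying.

/ŋɔsez/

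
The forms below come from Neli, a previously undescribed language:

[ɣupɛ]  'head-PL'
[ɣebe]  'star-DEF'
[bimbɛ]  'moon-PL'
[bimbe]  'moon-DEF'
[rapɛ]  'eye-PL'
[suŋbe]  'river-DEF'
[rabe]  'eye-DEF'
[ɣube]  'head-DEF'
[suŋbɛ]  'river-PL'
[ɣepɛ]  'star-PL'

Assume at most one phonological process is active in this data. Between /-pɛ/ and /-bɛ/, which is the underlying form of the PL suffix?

The PL morpheme has two allomorphs, [-bɛ] and [-pɛ].
By contrast the DEF suffix keeps its initial [b] throughout — that segment must be underlying.
So the underlying form is /-pɛ/, and voiceless stops become voiced after a nasal.

/-pɛ/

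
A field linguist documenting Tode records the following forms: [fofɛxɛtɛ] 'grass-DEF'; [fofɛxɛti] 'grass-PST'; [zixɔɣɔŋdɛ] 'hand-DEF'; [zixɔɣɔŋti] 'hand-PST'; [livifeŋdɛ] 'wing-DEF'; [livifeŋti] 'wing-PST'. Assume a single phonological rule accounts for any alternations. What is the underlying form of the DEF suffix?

/-dɛ/

The DEF suffix surfaces as [-dɛ] and [-tɛ], depending on the final segment of the stem.
The PST suffix, which begins with [t], is invariant after every stem; so [t] is not altered by any rule here.
The DEF suffix is therefore /-dɛ/ underlyingly, with post-vocalic devoicing: voiced stops become voiceless after a vowel.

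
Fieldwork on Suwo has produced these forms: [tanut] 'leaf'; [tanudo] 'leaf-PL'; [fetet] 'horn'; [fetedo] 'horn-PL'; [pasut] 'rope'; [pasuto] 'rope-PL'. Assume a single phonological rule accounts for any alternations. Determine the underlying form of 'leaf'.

/tanud/

In [tanut] and [tanudo] the final segment of 'leaf' alternates: [t] ~ [d].
The stem 'rope' ([pasut], [pasuto]) shows [t] unchanged in both environments, so [t] cannot be basic with [d] derived before the PL suffix.
The underlying segment must be /d/; voiced obstruents become voiceless word-finally, yielding [t] there.
Hence 'leaf' is /tanud/ underlyingly.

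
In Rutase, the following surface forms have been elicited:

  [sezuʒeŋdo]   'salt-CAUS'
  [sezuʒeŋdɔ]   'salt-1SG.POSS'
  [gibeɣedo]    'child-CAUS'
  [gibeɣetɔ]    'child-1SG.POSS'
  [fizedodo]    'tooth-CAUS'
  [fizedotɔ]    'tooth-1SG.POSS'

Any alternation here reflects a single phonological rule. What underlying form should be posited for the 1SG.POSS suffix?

The 1SG.POSS morpheme has two allomorphs, [-dɔ] and [-tɔ].
By contrast the CAUS suffix keeps its initial [d] throughout — that segment must be underlying.
The 1SG.POSS suffix is therefore /-tɔ/ underlyingly, with post-nasal voicing: voiceless stops become voiced after a nasal.

/-tɔ/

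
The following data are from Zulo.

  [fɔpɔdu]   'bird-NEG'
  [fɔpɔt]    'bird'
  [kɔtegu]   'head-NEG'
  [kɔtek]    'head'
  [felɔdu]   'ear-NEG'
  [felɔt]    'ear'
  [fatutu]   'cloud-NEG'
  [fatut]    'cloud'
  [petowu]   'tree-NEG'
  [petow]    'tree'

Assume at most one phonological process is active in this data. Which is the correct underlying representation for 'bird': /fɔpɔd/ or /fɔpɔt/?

/fɔpɔd/

'bird' shows [d] ~ [t] at the end of the stem ([fɔpɔdu] vs [fɔpɔt]).
Compare 'cloud', with invariant [t] in [fatutu] and [fatut]: an analysis with underlying /t/ and a rule producing [d] before the NEG suffix would wrongly predict alternation here too.
The underlying segment must be /d/; voiced obstruents become voiceless word-finally, yielding [t] there.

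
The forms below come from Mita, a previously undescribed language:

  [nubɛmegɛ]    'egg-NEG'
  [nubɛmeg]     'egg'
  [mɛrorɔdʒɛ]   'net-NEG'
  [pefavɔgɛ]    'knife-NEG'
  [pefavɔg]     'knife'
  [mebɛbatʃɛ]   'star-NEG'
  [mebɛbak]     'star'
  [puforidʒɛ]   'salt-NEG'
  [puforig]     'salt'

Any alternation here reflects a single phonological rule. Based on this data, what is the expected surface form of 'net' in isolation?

[mɛrorɔg]

'salt' shows [dʒ] ~ [g] at the end of the stem ([puforidʒɛ] vs [puforig]).
Compare 'knife', with invariant [g] in [pefavɔgɛ] and [pefavɔg]: an analysis with underlying /g/ and a rule producing [dʒ] before the NEG suffix would wrongly predict alternation here too.
The alternation reflects depalatalization: palato-alveolar /tʃ/ and /dʒ/ become [k] and [g] when no front vowel follows. /dʒ/ is underlying.
From [mɛrorɔdʒɛ] the stem 'net' is /mɛrorɔdʒ/; when no front vowel follows this yields [mɛrorɔg].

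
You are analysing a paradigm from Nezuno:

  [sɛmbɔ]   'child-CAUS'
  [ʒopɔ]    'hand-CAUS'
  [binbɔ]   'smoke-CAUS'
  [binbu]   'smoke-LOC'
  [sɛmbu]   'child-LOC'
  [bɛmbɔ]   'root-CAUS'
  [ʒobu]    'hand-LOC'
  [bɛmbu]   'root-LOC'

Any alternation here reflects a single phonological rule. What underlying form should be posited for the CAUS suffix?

/-pɔ/

The CAUS morpheme has two allomorphs, [-bɔ] and [-pɔ].
The LOC suffix, which begins with [b], is invariant after every stem; so [b] is not altered by any rule here.
The CAUS suffix is therefore /-pɔ/ underlyingly, with post-nasal voicing: voiceless stops become voiced after a nasal.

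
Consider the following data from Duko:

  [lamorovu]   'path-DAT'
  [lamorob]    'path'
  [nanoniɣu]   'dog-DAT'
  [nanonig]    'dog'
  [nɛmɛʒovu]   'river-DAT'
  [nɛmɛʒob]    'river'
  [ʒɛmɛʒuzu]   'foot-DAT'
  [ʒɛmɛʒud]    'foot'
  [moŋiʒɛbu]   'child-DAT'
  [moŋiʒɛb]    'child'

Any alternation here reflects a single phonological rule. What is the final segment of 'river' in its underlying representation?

In [nɛmɛʒovu] and [nɛmɛʒob] the final segment of 'river' alternates: [v] ~ [b].
The stem 'child' ([moŋiʒɛbu], [moŋiʒɛb]) shows [b] unchanged in both environments, so [b] cannot be basic with [v] derived before the DAT suffix.
The underlying segment must be /v/; voiced fricatives become stops word-finally, yielding [b] there.

/v/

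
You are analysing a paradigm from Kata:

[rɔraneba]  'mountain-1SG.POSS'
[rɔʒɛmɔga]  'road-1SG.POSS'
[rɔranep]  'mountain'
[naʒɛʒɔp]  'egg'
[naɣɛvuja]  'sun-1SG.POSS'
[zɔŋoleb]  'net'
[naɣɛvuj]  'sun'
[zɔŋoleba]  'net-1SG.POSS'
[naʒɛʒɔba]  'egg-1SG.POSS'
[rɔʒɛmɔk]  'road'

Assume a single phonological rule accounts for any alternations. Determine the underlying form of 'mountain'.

/rɔranep/

The stem for 'mountain' ends in [p] in [rɔranep] but [b] in [rɔraneba].
Compare 'net', with invariant [b] in [zɔŋoleb] and [zɔŋoleba]: an analysis with underlying /b/ and a rule producing [p] in isolation would wrongly predict alternation here too.
So /p/ is underlying, and a rule of intervocalic voicing — voiceless stops become voiced between vowels — gives [b].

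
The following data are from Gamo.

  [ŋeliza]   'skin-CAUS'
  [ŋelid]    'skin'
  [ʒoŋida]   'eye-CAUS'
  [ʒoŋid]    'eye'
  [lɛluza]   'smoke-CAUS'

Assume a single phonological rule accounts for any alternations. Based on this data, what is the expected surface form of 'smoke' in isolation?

'skin' shows [z] ~ [d] at the end of the stem ([ŋeliza] vs [ŋelid]).
If /d/ were underlying and a rule turned it into [z] before the CAUS suffix, 'eye' would also alternate; but it has [d] in both [ʒoŋida] and [ʒoŋid].
So /z/ is underlying, and a rule of word-final hardening — voiced fricatives become stops word-finally — gives [d].
The one attested form of 'smoke', [lɛluza], shows underlying /lɛluz/. Applying the same rule word-finally gives [lɛlud].

[lɛlud]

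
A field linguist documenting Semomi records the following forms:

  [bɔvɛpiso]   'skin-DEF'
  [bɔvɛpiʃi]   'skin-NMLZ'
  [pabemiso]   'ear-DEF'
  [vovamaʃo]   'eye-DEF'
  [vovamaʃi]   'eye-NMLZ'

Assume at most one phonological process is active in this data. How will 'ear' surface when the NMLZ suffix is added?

[pabemiʃi]

In [bɔvɛpiso] and [bɔvɛpiʃi] the final segment of 'skin' alternates: [s] ~ [ʃ].
If /ʃ/ were underlying and a rule turned it into [s] before the DEF suffix, 'eye' would also alternate; but it has [ʃ] in both [vovamaʃo] and [vovamaʃi].
So /s/ is underlying, and a rule of palatalization before a front vowel — /s/ becomes palato-alveolar [ʃ] before a front vowel — gives [ʃ].
The one attested form of 'ear', [pabemiso], shows underlying /pabemis/. Applying the same rule before a front vowel gives [pabemiʃi].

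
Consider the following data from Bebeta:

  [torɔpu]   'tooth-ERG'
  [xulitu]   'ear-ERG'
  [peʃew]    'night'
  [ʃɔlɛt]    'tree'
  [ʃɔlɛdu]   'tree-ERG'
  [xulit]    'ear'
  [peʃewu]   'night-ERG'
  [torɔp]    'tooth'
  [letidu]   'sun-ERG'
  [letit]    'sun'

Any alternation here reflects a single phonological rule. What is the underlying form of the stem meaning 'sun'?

/letid/

In [letit] and [letidu] the final segment of 'sun' alternates: [t] ~ [d].
If /t/ were underlying and a rule turned it into [d] before the ERG suffix, 'ear' would also alternate; but it has [t] in both [xulit] and [xulitu].
So /d/ is underlying, and a rule of word-final obstruent devoicing — voiced obstruents become voiceless word-finally — gives [t].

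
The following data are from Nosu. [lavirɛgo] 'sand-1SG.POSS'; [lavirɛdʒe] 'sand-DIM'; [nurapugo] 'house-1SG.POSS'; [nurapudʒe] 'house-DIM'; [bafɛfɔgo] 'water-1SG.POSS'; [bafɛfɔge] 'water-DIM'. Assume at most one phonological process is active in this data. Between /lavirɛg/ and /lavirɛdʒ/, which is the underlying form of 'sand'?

The stem for 'sand' ends in [g] in [lavirɛgo] but [dʒ] in [lavirɛdʒe].
The stem 'water' ([bafɛfɔgo], [bafɛfɔge]) shows [g] unchanged in both environments, so [g] cannot be basic with [dʒ] derived before the DIM suffix.
Therefore /dʒ/ is basic and [g] is derived by depalatalization (palato-alveolar /dʒ/ becomes [g] when no front vowel follows).

/lavirɛdʒ/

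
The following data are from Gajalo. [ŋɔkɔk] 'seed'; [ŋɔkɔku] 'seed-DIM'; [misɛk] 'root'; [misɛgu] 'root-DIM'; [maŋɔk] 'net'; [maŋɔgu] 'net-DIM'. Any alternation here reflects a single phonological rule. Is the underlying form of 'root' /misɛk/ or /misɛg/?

The root 'root' surfaces as [misɛk] and [misɛgu], with a stem-final [k] ~ [g] alternation.
But 'seed' keeps [k] in both environments ([ŋɔkɔk], [ŋɔkɔku]), so there is no rule changing /k/ to [g] before the DIM suffix.
So /g/ is underlying, and a rule of word-final obstruent devoicing — voiced obstruents become voiceless word-finally — gives [k].

/misɛg/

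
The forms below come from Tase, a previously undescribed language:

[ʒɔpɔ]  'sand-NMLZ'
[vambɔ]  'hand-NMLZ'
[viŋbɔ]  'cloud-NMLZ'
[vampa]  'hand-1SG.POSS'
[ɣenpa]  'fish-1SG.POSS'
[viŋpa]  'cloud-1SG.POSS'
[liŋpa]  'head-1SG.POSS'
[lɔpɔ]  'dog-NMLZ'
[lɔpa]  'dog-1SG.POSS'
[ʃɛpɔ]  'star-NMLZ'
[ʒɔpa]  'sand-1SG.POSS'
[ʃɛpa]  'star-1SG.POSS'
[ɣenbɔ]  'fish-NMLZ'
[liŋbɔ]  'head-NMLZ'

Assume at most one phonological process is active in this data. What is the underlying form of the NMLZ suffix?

/-bɔ/

The NMLZ morpheme has two allomorphs, [-bɔ] and [-pɔ].
The 1SG.POSS suffix, which begins with [p], is invariant after every stem; so [p] is not altered by any rule here.
So the underlying form is /-bɔ/, and voiced stops become voiceless after a vowel.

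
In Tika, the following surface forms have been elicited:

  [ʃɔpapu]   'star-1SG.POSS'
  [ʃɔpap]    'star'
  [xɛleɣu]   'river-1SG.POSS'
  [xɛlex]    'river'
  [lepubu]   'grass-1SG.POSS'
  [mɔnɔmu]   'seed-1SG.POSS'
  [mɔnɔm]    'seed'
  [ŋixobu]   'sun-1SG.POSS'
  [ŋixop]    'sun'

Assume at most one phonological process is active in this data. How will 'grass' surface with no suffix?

'sun' shows [b] ~ [p] at the end of the stem ([ŋixobu] vs [ŋixop]).
Compare 'star', with invariant [p] in [ʃɔpapu] and [ʃɔpap]: an analysis with underlying /p/ and a rule producing [b] before the 1SG.POSS suffix would wrongly predict alternation here too.
Therefore /b/ is basic and [p] is derived by word-final obstruent devoicing (voiced obstruents become voiceless word-finally).
The one attested form of 'grass', [lepubu], shows underlying /lepub/. Applying the same rule word-finally gives [lepup].

[lepup]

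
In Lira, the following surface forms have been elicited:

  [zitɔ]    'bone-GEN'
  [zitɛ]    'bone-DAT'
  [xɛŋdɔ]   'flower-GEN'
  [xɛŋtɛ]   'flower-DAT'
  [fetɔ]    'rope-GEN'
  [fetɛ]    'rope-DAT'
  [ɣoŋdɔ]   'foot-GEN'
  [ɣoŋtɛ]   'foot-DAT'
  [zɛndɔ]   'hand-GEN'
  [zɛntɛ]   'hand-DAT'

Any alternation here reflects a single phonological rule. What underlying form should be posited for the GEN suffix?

The GEN suffix surfaces as [-dɔ] and [-tɔ], depending on the final segment of the stem.
By contrast the DAT suffix keeps its initial [t] throughout — that segment must be underlying.
The GEN suffix is therefore /-dɔ/ underlyingly, with post-vocalic devoicing: voiced stops become voiceless after a vowel.

/-dɔ/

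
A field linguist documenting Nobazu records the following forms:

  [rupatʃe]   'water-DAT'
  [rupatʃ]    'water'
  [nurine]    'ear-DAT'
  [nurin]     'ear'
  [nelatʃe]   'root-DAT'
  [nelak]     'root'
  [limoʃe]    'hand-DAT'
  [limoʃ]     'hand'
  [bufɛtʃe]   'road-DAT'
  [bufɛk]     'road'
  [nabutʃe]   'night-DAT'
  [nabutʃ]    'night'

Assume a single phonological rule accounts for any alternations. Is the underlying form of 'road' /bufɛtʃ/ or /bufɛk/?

/bufɛk/

The root 'road' surfaces as [bufɛtʃe] and [bufɛk], with a stem-final [tʃ] ~ [k] alternation.
If /tʃ/ were underlying and a rule turned it into [k] in isolation, 'water' would also alternate; but it has [tʃ] in both [rupatʃe] and [rupatʃ].
The alternation reflects palatalization before a front vowel: /k/ becomes palato-alveolar [tʃ] before a front vowel. /k/ is underlying.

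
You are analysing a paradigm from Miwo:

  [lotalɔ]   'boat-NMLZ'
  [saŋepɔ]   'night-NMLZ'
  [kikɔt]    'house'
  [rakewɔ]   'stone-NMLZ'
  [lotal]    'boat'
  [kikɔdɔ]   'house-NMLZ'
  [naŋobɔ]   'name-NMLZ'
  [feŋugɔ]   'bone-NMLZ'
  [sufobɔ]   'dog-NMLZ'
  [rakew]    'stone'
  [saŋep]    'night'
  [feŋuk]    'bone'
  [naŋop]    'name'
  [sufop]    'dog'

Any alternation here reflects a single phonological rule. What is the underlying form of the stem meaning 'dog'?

/sufob/

In [sufop] and [sufobɔ] the final segment of 'dog' alternates: [p] ~ [b].
The stem 'night' ([saŋep], [saŋepɔ]) shows [p] unchanged in both environments, so [p] cannot be basic with [b] derived before the NMLZ suffix.
So /b/ is underlying, and a rule of word-final obstruent devoicing — voiced obstruents become voiceless word-finally — gives [p].
Hence 'dog' is /sufob/ underlyingly.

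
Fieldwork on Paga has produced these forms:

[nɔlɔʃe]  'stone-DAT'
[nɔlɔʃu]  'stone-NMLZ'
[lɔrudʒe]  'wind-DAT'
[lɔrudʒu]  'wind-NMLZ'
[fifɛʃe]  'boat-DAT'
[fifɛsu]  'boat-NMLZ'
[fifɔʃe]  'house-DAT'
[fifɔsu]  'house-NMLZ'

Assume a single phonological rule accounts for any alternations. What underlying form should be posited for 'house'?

/fifɔs/

In [fifɔʃe] and [fifɔsu] the final segment of 'house' alternates: [ʃ] ~ [s].
If /ʃ/ were underlying and a rule turned it into [s] before the NMLZ suffix, 'stone' would also alternate; but it has [ʃ] in both [nɔlɔʃe] and [nɔlɔʃu].
So /s/ is underlying, and a rule of palatalization before a front vowel — /s/ becomes palato-alveolar [ʃ] before a front vowel — gives [ʃ].
The underlying form of 'house' is therefore /fifɔs/.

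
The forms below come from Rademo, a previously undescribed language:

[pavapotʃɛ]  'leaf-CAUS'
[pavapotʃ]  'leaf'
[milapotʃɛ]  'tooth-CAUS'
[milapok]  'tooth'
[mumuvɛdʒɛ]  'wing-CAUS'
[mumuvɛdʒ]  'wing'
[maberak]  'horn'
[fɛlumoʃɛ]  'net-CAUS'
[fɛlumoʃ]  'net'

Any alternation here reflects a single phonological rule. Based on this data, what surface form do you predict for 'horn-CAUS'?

'tooth' shows [tʃ] ~ [k] at the end of the stem ([milapotʃɛ] vs [milapok]).
If /tʃ/ were underlying and a rule turned it into [k] in isolation, 'leaf' would also alternate; but it has [tʃ] in both [pavapotʃɛ] and [pavapotʃ].
The underlying segment must be /k/; /k/ becomes palato-alveolar [tʃ] before a front vowel, yielding [tʃ] there.
The one attested form of 'horn', [maberak], shows underlying /maberak/. Applying the same rule before a front vowel gives [maberatʃɛ].

[maberatʃɛ]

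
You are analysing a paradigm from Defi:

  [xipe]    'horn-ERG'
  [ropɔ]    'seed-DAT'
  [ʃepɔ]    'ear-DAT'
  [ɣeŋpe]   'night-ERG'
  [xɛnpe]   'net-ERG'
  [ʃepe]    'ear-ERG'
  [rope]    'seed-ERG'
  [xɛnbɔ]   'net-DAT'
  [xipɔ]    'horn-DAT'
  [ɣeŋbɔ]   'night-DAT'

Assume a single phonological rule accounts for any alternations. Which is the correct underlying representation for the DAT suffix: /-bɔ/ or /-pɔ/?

/-bɔ/

The DAT suffix surfaces as [-bɔ] and [-pɔ], depending on the final segment of the stem.
By contrast the ERG suffix keeps its initial [p] throughout — that segment must be underlying.
So the underlying form is /-bɔ/, and voiced stops become voiceless after a vowel.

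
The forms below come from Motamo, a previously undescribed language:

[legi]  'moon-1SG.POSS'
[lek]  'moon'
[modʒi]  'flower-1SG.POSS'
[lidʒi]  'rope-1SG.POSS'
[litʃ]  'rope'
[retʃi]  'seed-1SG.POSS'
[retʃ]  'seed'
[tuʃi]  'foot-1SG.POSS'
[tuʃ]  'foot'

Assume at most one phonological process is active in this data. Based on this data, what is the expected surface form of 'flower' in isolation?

In [lidʒi] and [litʃ] the final segment of 'rope' alternates: [dʒ] ~ [tʃ].
Compare 'seed', with invariant [tʃ] in [retʃi] and [retʃ]: an analysis with underlying /tʃ/ and a rule producing [dʒ] before the 1SG.POSS suffix would wrongly predict alternation here too.
The alternation reflects word-final obstruent devoicing: voiced obstruents become voiceless word-finally. /dʒ/ is underlying.
From [modʒi] the stem 'flower' is /modʒ/; word-finally this yields [motʃ].

[motʃ]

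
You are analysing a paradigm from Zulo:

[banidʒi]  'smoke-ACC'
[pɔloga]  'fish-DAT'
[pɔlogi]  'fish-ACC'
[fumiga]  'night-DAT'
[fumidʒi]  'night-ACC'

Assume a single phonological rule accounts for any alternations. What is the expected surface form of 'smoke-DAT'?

[baniga]

In [fumiga] and [fumidʒi] the final segment of 'night' alternates: [g] ~ [dʒ].
But 'fish' keeps [g] in both environments ([pɔloga], [pɔlogi]), so there is no rule changing /g/ to [dʒ] before the ACC suffix.
Therefore /dʒ/ is basic and [g] is derived by depalatalization (palato-alveolar /dʒ/ becomes [g] when no front vowel follows).
From [banidʒi] the stem 'smoke' is /banidʒ/; when no front vowel follows this yields [baniga].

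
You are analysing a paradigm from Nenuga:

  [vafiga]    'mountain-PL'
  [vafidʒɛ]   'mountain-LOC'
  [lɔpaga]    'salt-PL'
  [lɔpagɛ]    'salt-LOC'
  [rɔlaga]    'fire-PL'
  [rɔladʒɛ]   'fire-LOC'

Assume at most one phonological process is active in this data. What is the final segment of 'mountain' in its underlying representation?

/dʒ/

The root 'mountain' surfaces as [vafiga] and [vafidʒɛ], with a stem-final [g] ~ [dʒ] alternation.
But 'salt' keeps [g] in both environments ([lɔpaga], [lɔpagɛ]), so there is no rule changing /g/ to [dʒ] before the LOC suffix.
So /dʒ/ is underlying, and a rule of depalatalization — palato-alveolar /dʒ/ becomes [g] when no front vowel follows — gives [g].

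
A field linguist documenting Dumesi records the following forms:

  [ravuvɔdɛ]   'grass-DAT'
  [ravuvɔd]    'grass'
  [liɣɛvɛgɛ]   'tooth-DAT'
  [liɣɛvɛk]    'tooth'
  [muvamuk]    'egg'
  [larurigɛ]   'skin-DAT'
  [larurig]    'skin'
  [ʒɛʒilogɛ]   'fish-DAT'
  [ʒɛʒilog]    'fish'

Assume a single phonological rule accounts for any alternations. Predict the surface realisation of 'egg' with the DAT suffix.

[muvamugɛ]

The stem for 'tooth' ends in [g] in [liɣɛvɛgɛ] but [k] in [liɣɛvɛk].
Compare 'skin', with invariant [g] in [larurigɛ] and [larurig]: an analysis with underlying /g/ and a rule producing [k] in isolation would wrongly predict alternation here too.
Therefore /k/ is basic and [g] is derived by intervocalic voicing (voiceless stops become voiced between vowels).
From [muvamuk] the stem 'egg' is /muvamuk/; between vowels this yields [muvamugɛ].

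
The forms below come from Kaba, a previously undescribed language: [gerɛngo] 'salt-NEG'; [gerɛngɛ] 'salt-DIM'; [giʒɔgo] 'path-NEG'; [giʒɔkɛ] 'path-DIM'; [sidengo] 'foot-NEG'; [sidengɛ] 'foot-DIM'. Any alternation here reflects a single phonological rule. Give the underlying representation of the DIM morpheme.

/-kɛ/

The DIM suffix surfaces as [-gɛ] and [-kɛ], depending on the final segment of the stem.
The NEG suffix, which begins with [g], is invariant after every stem; so [g] is not altered by any rule here.
So the underlying form is /-kɛ/, and voiceless stops become voiced after a nasal.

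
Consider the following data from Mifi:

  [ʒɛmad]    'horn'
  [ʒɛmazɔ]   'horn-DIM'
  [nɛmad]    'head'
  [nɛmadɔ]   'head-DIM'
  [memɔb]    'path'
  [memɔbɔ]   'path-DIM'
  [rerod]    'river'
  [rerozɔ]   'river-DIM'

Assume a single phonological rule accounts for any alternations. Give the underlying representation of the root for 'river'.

The stem for 'river' ends in [d] in [rerod] but [z] in [rerozɔ].
But 'head' keeps [d] in both environments ([nɛmad], [nɛmadɔ]), so there is no rule changing /d/ to [z] before the DIM suffix.
The underlying segment must be /z/; voiced fricatives become stops word-finally, yielding [d] there.

/reroz/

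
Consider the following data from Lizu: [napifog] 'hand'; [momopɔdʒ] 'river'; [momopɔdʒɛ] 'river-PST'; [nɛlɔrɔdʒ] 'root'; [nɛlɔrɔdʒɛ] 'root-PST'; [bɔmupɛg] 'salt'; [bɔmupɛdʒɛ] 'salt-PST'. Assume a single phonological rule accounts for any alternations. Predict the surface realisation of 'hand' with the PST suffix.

The stem for 'salt' ends in [g] in [bɔmupɛg] but [dʒ] in [bɔmupɛdʒɛ].
The stem 'river' ([momopɔdʒ], [momopɔdʒɛ]) shows [dʒ] unchanged in both environments, so [dʒ] cannot be basic with [g] derived in isolation.
Therefore /g/ is basic and [dʒ] is derived by palatalization before a front vowel (/g/ becomes palato-alveolar [dʒ] before a front vowel).
The one attested form of 'hand', [napifog], shows underlying /napifog/. Applying the same rule before a front vowel gives [napifodʒɛ].

[napifodʒɛ]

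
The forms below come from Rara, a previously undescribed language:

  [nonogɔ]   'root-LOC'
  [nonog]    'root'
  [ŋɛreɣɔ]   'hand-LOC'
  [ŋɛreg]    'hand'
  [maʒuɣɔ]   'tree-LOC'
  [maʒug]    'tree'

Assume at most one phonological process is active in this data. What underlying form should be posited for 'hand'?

/ŋɛreɣ/

The root 'hand' surfaces as [ŋɛreɣɔ] and [ŋɛreg], with a stem-final [ɣ] ~ [g] alternation.
But 'root' keeps [g] in both environments ([nonogɔ], [nonog]), so there is no rule changing /g/ to [ɣ] before the LOC suffix.
The alternation reflects word-final hardening: voiced fricatives become stops word-finally. /ɣ/ is underlying.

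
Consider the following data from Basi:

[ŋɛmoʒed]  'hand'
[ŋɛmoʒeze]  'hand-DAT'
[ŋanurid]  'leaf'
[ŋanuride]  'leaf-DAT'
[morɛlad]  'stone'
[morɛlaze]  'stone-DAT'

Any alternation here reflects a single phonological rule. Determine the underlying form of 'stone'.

/morɛlaz/

In [morɛlad] and [morɛlaze] the final segment of 'stone' alternates: [d] ~ [z].
But 'leaf' keeps [d] in both environments ([ŋanurid], [ŋanuride]), so there is no rule changing /d/ to [z] before the DAT suffix.
The underlying segment must be /z/; voiced fricatives become stops word-finally, yielding [d] there.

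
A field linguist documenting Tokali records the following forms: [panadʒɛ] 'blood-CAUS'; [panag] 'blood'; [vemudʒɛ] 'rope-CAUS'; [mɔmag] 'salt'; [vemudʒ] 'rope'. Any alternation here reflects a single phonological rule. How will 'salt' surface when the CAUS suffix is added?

'blood' shows [g] ~ [dʒ] at the end of the stem ([panag] vs [panadʒɛ]).
But 'rope' keeps [dʒ] in both environments ([vemudʒ], [vemudʒɛ]), so there is no rule changing /dʒ/ to [g] in isolation.
So /g/ is underlying, and a rule of palatalization before a front vowel — /g/ becomes palato-alveolar [dʒ] before a front vowel — gives [dʒ].
The one attested form of 'salt', [mɔmag], shows underlying /mɔmag/. Applying the same rule before a front vowel gives [mɔmadʒɛ].

[mɔmadʒɛ]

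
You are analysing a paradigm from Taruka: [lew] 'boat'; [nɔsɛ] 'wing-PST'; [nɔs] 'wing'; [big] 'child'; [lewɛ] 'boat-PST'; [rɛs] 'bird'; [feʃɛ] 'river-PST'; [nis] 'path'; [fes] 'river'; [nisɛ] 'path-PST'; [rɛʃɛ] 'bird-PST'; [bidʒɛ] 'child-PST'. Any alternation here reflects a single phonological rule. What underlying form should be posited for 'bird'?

/rɛʃ/

'bird' shows [ʃ] ~ [s] at the end of the stem ([rɛʃɛ] vs [rɛs]).
But 'path' keeps [s] in both environments ([nisɛ], [nis]), so there is no rule changing /s/ to [ʃ] before the PST suffix.
The alternation reflects depalatalization: palato-alveolar /dʒ/ and /ʃ/ become [g] and [s] when no front vowel follows. /ʃ/ is underlying.
So 'bird' = /rɛʃ/.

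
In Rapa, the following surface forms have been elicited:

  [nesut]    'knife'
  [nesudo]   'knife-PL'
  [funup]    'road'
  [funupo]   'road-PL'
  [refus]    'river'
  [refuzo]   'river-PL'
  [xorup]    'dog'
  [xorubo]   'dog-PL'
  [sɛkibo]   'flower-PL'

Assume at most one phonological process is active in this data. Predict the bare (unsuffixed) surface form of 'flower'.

[sɛkip]

The root 'dog' surfaces as [xorup] and [xorubo], with a stem-final [p] ~ [b] alternation.
The stem 'road' ([funup], [funupo]) shows [p] unchanged in both environments, so [p] cannot be basic with [b] derived before the PL suffix.
The alternation reflects word-final obstruent devoicing: voiced obstruents become voiceless word-finally. /b/ is underlying.
The one attested form of 'flower', [sɛkibo], shows underlying /sɛkib/. Applying the same rule word-finally gives [sɛkip].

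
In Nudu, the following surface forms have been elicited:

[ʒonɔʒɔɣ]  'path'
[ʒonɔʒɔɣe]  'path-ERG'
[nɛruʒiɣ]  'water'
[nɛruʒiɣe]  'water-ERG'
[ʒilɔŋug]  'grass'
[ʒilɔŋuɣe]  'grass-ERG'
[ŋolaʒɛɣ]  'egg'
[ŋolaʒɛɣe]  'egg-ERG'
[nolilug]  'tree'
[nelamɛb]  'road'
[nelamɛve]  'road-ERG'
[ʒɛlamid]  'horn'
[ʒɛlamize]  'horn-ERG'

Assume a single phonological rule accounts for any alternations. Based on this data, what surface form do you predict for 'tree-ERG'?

[noliluɣe]

In [ʒilɔŋug] and [ʒilɔŋuɣe] the final segment of 'grass' alternates: [g] ~ [ɣ].
Compare 'path', with invariant [ɣ] in [ʒonɔʒɔɣ] and [ʒonɔʒɔɣe]: an analysis with underlying /ɣ/ and a rule producing [g] in isolation would wrongly predict alternation here too.
Therefore /g/ is basic and [ɣ] is derived by intervocalic spirantization (voiced stops become fricatives between vowels).
The one attested form of 'tree', [nolilug], shows underlying /nolilug/. Applying the same rule between vowels gives [noliluɣe].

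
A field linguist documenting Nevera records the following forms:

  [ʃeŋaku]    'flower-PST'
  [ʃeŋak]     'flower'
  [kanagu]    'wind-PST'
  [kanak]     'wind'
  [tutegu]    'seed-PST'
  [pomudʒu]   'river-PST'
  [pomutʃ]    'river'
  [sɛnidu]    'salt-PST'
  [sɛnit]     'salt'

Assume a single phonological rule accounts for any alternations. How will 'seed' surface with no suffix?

The root 'wind' surfaces as [kanagu] and [kanak], with a stem-final [g] ~ [k] alternation.
Compare 'flower', with invariant [k] in [ʃeŋaku] and [ʃeŋak]: an analysis with underlying /k/ and a rule producing [g] before the PST suffix would wrongly predict alternation here too.
The alternation reflects word-final obstruent devoicing: voiced obstruents become voiceless word-finally. /g/ is underlying.
The one attested form of 'seed', [tutegu], shows underlying /tuteg/. Applying the same rule word-finally gives [tutek].

[tutek]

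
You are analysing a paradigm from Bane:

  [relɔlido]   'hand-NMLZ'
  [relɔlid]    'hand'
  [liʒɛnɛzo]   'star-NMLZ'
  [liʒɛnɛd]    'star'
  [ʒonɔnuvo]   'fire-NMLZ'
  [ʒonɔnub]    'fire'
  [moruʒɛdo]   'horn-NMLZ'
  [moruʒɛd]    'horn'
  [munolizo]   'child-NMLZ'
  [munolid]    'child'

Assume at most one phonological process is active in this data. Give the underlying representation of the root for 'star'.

/liʒɛnɛz/

The root 'star' surfaces as [liʒɛnɛzo] and [liʒɛnɛd], with a stem-final [z] ~ [d] alternation.
The stem 'horn' ([moruʒɛdo], [moruʒɛd]) shows [d] unchanged in both environments, so [d] cannot be basic with [z] derived before the NMLZ suffix.
Therefore /z/ is basic and [d] is derived by word-final hardening (voiced fricatives become stops word-finally).
The underlying form of 'star' is therefore /liʒɛnɛz/.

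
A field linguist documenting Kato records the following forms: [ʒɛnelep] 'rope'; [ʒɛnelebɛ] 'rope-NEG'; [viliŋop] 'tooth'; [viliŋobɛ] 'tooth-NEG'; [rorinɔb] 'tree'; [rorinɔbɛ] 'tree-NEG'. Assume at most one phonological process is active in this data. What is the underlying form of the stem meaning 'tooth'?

The root 'tooth' surfaces as [viliŋop] and [viliŋobɛ], with a stem-final [p] ~ [b] alternation.
Compare 'tree', with invariant [b] in [rorinɔb] and [rorinɔbɛ]: an analysis with underlying /b/ and a rule producing [p] in isolation would wrongly predict alternation here too.
So /p/ is underlying, and a rule of intervocalic voicing — voiceless stops become voiced between vowels — gives [b].
Hence 'tooth' is /viliŋop/ underlyingly.

/viliŋop/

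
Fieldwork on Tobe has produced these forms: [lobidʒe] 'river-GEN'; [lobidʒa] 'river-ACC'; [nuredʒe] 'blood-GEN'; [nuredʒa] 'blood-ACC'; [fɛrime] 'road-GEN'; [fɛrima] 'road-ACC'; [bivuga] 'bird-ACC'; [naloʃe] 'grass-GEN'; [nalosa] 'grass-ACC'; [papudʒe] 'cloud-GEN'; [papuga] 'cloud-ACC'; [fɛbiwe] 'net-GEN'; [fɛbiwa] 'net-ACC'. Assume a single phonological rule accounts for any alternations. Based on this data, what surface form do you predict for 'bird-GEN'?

[bivudʒe]

In [papudʒe] and [papuga] the final segment of 'cloud' alternates: [dʒ] ~ [g].
The stem 'river' ([lobidʒe], [lobidʒa]) shows [dʒ] unchanged in both environments, so [dʒ] cannot be basic with [g] derived before the ACC suffix.
Therefore /g/ is basic and [dʒ] is derived by palatalization before a front vowel (/g/ and /s/ become palato-alveolar [dʒ] and [ʃ] before a front vowel).
The one attested form of 'bird', [bivuga], shows underlying /bivug/. Applying the same rule before a front vowel gives [bivudʒe].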